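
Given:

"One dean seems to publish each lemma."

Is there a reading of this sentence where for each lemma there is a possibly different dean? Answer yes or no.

The paraphrase describes the scope ordering *each lemma* > *one dean*.
*each lemma* is inside a raising infinitive, which is transparent to QR (no CP barrier), so it behaves as a matrix argument.
No island intervenes, so both surface and inverse scope are derivable.
So *each lemma* > *one dean* is among the available readings.

Yes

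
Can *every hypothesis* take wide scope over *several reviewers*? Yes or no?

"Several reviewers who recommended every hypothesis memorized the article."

No

*every hypothesis* is embedded in the relative clause *who recommended every hypothesis*.
QR out of a relative clause is ruled out by the relative-clause island constraint.
So the wide-scope reading for *every hypothesis* is blocked.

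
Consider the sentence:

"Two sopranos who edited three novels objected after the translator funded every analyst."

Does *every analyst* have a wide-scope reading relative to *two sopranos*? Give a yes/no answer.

*every analyst* occurs within the adjunct clause *after the translator funded every analyst*.
Adverbial clauses are not L-marked, so they are barriers for QR — the quantifier cannot escape the adjunct.
Hence only narrow scope for *every analyst* (under *two sopranos*) survives.

No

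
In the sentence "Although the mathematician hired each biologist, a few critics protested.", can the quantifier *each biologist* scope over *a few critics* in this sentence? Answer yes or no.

No

*each biologist* sits inside the adjunct clause *although the mathematician hired each biologist*.
Adjuncts are opaque for quantifier raising; a quantifier in an adjunct stays inside it.
*each biologist* > *a few critics* would require crossing that boundary, which is illicit.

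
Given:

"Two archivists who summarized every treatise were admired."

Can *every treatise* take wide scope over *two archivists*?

The target quantifier *every treatise* is part of the relative clause *who summarized every treatise*.
Relative clauses are scope islands: a quantifier cannot QR out of a relative clause to take scope in the matrix clause.
There is no licit LF on which *every treatise* c-commands *two archivists*.

No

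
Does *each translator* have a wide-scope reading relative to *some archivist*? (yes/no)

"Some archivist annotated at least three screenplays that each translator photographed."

The DP *each translator* is contained in the relative clause *that each translator photographed* modifying *at least three screenplays*.
A relative clause is a scope island — quantifier raising cannot cross its boundary.
There is no licit LF on which *each translator* c-commands *some archivist*.

No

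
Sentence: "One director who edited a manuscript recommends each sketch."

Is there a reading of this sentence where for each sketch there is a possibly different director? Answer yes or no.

Yes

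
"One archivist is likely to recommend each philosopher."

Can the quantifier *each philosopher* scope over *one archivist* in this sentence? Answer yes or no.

Yes

The matrix predicate is a raising verb, whose infinitival complement is not a scope island — *each philosopher* can QR into the matrix clause.
No island intervenes, so both surface and inverse scope are derivable.
The sentence is scopally ambiguous between *one archivist* > *each philosopher* and *each philosopher* > *one archivist*.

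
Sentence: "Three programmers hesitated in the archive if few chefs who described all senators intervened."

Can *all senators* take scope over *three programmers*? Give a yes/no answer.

*all senators* is embedded in the relative clause *who described all senators*, which is itself inside the adjunct *if few chefs who described all senators intervened*.
Two island boundaries intervene — the relative clause and the adjunct. Either alone would block QR.
Hence only narrow scope for *all senators* (under *three programmers*) survives.

No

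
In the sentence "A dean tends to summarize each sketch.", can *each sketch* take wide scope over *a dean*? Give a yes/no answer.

Yes

*each sketch* is the object of the infinitival complement of a raising predicate; raising infinitives are transparent for QR, so the two DPs are in effect clausemates.
With no island boundary between them, the object can take inverse scope over the subject via ordinary QR within the clause.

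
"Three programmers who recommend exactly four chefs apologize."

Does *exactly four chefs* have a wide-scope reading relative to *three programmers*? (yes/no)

Structurally, *exactly four chefs* is inside the relative clause *who recommend exactly four chefs*.
Relative clauses block scope extraction: QR cannot target a position outside the modified NP.
Hence only narrow scope for *exactly four chefs* (under *three programmers*) survives.

No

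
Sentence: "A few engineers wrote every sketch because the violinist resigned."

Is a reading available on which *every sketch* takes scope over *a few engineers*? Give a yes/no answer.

The adjunct clause does not contain *every sketch*, which is the matrix object.
Ordinary QR to a clause-peripheral position gives the wide-scope LF for the lower DP.
The sentence is scopally ambiguous between *a few engineers* > *every sketch* and *every sketch* > *a few engineers*.

Yes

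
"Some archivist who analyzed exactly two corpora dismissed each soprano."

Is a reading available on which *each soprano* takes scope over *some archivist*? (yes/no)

The relative clause *who analyzed exactly two corpora* modifies *some archivist*, but *each soprano* is not inside that relative clause — it is an argument of the matrix verb.
QR within a single clause is free, so the lower quantifier may take scope over the higher one.
Both orderings are possible: *some archivist* > *each soprano* and *each soprano* > *some archivist*.

Yes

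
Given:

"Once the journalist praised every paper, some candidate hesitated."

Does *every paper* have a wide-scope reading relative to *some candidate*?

No

The target quantifier *every paper* is part of the adjunct clause *once the journalist praised every paper*.
Adjuncts are opaque for quantifier raising; a quantifier in an adjunct stays inside it.
The ordering *every paper* > *some candidate* is therefore underivable.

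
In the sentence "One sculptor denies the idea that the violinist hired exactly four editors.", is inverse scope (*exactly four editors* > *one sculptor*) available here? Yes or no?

No

Structurally, *exactly four editors* is inside the complex NP *the idea that the violinist hired exactly four editors*.
A that-clause complement to a noun is an island; QR cannot cross the NP boundary.
So *exactly four editors* cannot raise to a position above *one sculptor*.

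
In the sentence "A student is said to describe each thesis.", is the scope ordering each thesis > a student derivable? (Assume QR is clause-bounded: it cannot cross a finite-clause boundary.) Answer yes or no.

The matrix predicate is a raising verb, whose infinitival complement is not a scope island — *each thesis* can QR into the matrix clause.
With no island boundary between them, the object can take inverse scope over the subject via ordinary QR within the clause.
So *each thesis* > *a student* is among the available readings.

Yes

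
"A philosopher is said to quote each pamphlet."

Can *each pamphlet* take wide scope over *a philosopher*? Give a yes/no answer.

Yes

*each pamphlet* is inside a raising infinitive, which is transparent to QR (no CP barrier), so it behaves as a matrix argument.
Nothing blocks QR of the lower DP to a position above the higher one, so inverse scope is available.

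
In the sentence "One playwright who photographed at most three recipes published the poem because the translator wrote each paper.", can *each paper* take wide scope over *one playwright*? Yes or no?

*each paper* is embedded in the adjunct clause *because the translator wrote each paper*.
Adjunct clauses are scope islands: a quantifier inside an adjunct cannot raise into the matrix clause.
So the wide-scope reading for *each paper* is blocked.
(Only the surface reading survives: one fixed playwright with respect to all the relevant papers.)

No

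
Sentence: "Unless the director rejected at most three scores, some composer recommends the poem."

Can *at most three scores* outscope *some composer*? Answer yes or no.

No

Structurally, *at most three scores* is inside the adjunct clause *unless the director rejected at most three scores*.
Adjuncts are opaque for quantifier raising; a quantifier in an adjunct stays inside it.
There is no licit LF on which *at most three scores* c-commands *some composer*.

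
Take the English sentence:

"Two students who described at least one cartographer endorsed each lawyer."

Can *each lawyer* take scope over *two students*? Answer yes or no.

Yes

*each lawyer* is a matrix argument; only *two students* is modified by the relative clause *who described at least one cartographer*, so the RC island is irrelevant to the target quantifier.
QR within a single clause is free, so the lower quantifier may take scope over the higher one.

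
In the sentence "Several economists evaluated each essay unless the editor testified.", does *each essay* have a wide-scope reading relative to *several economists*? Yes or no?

The adjunct island is irrelevant here — *each essay* and *several economists* are both in the matrix clause.
No island intervenes, so both surface and inverse scope are derivable.
Both orderings are possible: *several economists* > *each essay* and *each essay* > *several economists*.

Yes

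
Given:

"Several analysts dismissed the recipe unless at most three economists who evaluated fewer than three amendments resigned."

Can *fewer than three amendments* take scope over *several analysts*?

*fewer than three amendments* is embedded in the relative clause *who evaluated fewer than three amendments*, which is itself inside the adjunct *unless at most three economists who evaluated fewer than three amendments resigned*.
Both the relative clause and the enclosing adjunct are scope islands; QR cannot cross either.
*fewer than three amendments* > *several analysts* would require crossing that boundary, which is illicit.

No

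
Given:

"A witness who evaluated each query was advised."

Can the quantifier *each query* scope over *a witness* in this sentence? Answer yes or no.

No

The DP *each query* is contained in the relative clause *who evaluated each query*.
The relative clause forms an island for QR, so the quantifier is confined to the head noun's restrictor.
So *each query* cannot raise high enough to outscope *a witness*; only the surface ordering *a witness* > *each query* is available.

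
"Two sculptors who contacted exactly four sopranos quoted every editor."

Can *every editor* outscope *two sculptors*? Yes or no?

The relative clause *who contacted exactly four sopranos* modifies *two sculptors*, but *every editor* is not inside that relative clause — it is an argument of the matrix verb.
Clause-internal QR can adjoin the lower DP above the subject, yielding the inverse reading.
Both orderings are possible: *two sculptors* > *every editor* and *every editor* > *two sculptors*.

Yes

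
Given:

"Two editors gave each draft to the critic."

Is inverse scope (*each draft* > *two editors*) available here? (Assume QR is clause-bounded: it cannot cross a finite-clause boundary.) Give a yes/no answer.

Yes

Both DPs are arguments of the same predicate; there is no clause or island boundary between them.
QR within a single clause is free, so the lower quantifier may take scope over the higher one.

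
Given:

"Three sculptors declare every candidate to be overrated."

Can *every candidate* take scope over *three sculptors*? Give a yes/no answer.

Yes

This is an ECM construction: *every candidate* is the infinitival subject, Case-marked by the matrix verb, and the infinitive is transparent for QR.
Ordinary QR to a clause-peripheral position gives the wide-scope LF for the lower DP.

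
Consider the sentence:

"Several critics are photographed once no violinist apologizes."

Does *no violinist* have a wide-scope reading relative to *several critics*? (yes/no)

Structurally, *no violinist* is inside the adjunct clause *once no violinist apologizes*.
Adverbial clauses are not L-marked, so they are barriers for QR — the quantifier cannot escape the adjunct.
There is no licit LF on which *no violinist* c-commands *several critics*.

No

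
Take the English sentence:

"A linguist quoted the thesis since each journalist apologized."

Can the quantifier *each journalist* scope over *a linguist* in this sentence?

No

*each journalist* sits inside the adjunct clause *since each journalist apologized*.
Adverbial clauses are not L-marked, so they are barriers for QR — the quantifier cannot escape the adjunct.
There is no licit LF on which *each journalist* c-commands *a linguist*.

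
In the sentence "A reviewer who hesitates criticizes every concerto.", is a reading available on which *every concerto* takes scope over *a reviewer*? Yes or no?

*every concerto* is a matrix argument; only *a reviewer* is modified by the relative clause *who hesitates*, so the RC island is irrelevant to the target quantifier.
Nothing blocks QR of the lower DP to a position above the higher one, so inverse scope is available.

Yes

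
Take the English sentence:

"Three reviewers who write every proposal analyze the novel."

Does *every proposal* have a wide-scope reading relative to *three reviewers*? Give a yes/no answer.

*every proposal* occurs within the relative clause *who write every proposal*.
The relative clause forms an island for QR, so the quantifier is confined to the head noun's restrictor.
So *every proposal* cannot raise to a position above *three reviewers*.

No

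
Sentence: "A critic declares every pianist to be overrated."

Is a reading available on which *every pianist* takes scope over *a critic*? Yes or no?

Yes

The ECM infinitive is scope-transparent — *every pianist* is free to raise above *a critic*.
Since no island is crossed, the inverse ordering is licensed alongside surface scope.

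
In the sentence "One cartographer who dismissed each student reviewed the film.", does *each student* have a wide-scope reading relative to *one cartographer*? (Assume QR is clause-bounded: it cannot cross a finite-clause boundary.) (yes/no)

No

The target quantifier *each student* is part of the relative clause *who dismissed each student*.
Relative clauses are scope islands: a quantifier cannot QR out of a relative clause to take scope in the matrix clause.
So *each student* cannot raise high enough to outscope *one cartographer*; only the surface ordering *one cartographer* > *each student* is available.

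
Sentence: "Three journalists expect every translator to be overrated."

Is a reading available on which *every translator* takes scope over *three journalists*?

*every translator* is the subject of an ECM infinitive — the infinitival complement of an ECM verb is not a scope island, so *every translator* can raise into the matrix clause.
Clause-internal QR can adjoin the lower DP above the subject, yielding the inverse reading.
The sentence is scopally ambiguous between *three journalists* > *every translator* and *every translator* > *three journalists*.

Yes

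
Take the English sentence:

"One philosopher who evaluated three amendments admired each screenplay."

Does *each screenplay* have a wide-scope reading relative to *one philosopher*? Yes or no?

*each screenplay* sits in the matrix clause, not in the relative clause on *one philosopher*.
Ordinary QR to a clause-peripheral position gives the wide-scope LF for the lower DP.

Yes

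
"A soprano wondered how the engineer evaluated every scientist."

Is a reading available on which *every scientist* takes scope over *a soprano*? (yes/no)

*every scientist* sits inside the embedded question *how the engineer evaluated every scientist*.
An indirect question is a wh-island; the filled [Spec,CP] blocks QR across the CP edge.
Hence only narrow scope for *every scientist* (under *a soprano*) survives.

No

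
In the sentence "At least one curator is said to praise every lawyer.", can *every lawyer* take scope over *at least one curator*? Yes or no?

Yes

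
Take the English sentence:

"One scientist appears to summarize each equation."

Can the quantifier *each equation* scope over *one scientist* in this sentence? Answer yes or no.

*each equation* is the object of the infinitival complement of a raising predicate; raising infinitives are transparent for QR, so the two DPs are in effect clausemates.
Nothing blocks QR of the lower DP to a position above the higher one, so inverse scope is available.

Yes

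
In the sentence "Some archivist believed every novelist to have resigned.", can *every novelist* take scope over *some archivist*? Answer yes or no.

ECM infinitives lack a CP barrier, so *every novelist* can QR over the matrix subject *some archivist*.
Since no island is crossed, the inverse ordering is licensed alongside surface scope.
Both orderings are possible: *some archivist* > *every novelist* and *every novelist* > *some archivist*.

Yes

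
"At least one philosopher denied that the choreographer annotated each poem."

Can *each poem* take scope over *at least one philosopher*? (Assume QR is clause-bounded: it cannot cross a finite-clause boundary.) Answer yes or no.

No

*each poem* sits inside the finite complement clause *that the choreographer annotated each poem*.
Finite CP is the ceiling for QR here, by assumption.
*each poem* > *at least one philosopher* would require crossing that boundary, which is illicit.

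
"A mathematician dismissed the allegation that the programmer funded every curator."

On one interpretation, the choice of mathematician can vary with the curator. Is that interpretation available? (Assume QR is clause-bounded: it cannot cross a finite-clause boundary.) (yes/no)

No

This is the *every curator* > *a mathematician* reading.
*every curator* occurs within the complex NP *the allegation that the programmer funded every curator*.
The complex NP is opaque for QR — the quantifier is frozen inside the noun's complement.
*every curator* > *a mathematician* would require crossing that boundary, which is illicit.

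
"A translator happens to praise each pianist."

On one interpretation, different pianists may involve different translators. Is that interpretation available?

This is the *each pianist* > *a translator* reading.
*each pianist* is inside a raising infinitive, which is transparent to QR (no CP barrier), so it behaves as a matrix argument.
With no island boundary between them, the object can take inverse scope over the subject via ordinary QR within the clause.

Yes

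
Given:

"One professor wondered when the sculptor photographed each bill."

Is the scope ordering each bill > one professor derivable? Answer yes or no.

Structurally, *each bill* is inside the embedded question *when the sculptor photographed each bill*.
The wh-island constraint blocks QR out of an embedded interrogative.
Hence only narrow scope for *each bill* (under *one professor*) survives.

No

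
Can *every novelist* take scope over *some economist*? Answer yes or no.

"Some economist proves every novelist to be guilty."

Yes

*every novelist* is an ECM subject; ECM complements are not islands, and the embedded quantifier may take matrix scope.
With no island boundary between them, the object can take inverse scope over the subject via ordinary QR within the clause.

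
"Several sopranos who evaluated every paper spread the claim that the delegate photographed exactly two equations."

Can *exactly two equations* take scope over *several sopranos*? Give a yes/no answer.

No

Structurally, *exactly two equations* is inside the complex NP *the claim that the delegate photographed exactly two equations*.
Noun-complement clauses are scope islands (the Complex NP Constraint): a quantifier inside one cannot scope into the matrix.
The inverse ordering *exactly two equations* > *several sopranos* is therefore underivable.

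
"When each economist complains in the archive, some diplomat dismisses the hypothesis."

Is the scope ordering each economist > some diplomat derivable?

The target quantifier *each economist* is part of the adjunct clause *when each economist complains in the archive*.
Adjunct clauses are scope islands: a quantifier inside an adjunct cannot raise into the matrix clause.
So the wide-scope reading for *each economist* is blocked.

No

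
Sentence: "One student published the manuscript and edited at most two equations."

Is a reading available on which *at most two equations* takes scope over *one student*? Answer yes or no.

No

The target quantifier *at most two equations* is part of one conjunct of the coordinate structure (*edited at most two equations*).
The Coordinate Structure Constraint blocks movement (including QR) out of a single conjunct.
So *at most two equations* cannot raise to a position above *one student*.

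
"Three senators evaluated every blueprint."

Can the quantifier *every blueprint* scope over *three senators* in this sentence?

Yes

*every blueprint* is the matrix object and *three senators* the matrix subject; the two are clausemates.
No island intervenes, so both surface and inverse scope are derivable.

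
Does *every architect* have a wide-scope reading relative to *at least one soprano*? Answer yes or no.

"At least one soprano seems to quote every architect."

Yes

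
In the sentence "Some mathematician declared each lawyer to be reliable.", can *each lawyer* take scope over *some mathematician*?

This is an ECM construction: *each lawyer* is the infinitival subject, Case-marked by the matrix verb, and the infinitive is transparent for QR.
No island intervenes, so both surface and inverse scope are derivable.
The sentence is scopally ambiguous between *some mathematician* > *each lawyer* and *each lawyer* > *some mathematician*.

Yes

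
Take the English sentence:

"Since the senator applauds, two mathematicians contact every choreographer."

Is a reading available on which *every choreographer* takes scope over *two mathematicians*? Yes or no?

Yes

Although there is an adjunct clause, *every choreographer* is in the main clause, not inside the adjunct.
Clause-internal QR can adjoin the lower DP above the subject, yielding the inverse reading.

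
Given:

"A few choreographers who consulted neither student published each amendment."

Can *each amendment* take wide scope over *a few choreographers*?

Yes

*each amendment* is a matrix argument; only *a few choreographers* is modified by the relative clause *who consulted neither student*, so the RC island is irrelevant to the target quantifier.
With no island boundary between them, the object can take inverse scope over the subject via ordinary QR within the clause.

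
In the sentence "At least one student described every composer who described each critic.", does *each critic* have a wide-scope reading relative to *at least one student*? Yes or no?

Structurally, *each critic* is inside the relative clause *who described each critic* modifying *every composer*.
Relative clauses block scope extraction: QR cannot target a position outside the modified NP.
Hence only narrow scope for *each critic* (under *at least one student*) survives.

No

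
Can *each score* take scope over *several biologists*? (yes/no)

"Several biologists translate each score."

Yes

*each score* and *several biologists* are in the same minimal clause.
Ordinary QR to a clause-peripheral position gives the wide-scope LF for the lower DP.
So *each score* > *several biologists* is among the available readings.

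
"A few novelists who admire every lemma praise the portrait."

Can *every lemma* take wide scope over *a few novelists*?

*every lemma* occurs within the relative clause *who admire every lemma*.
Relative clauses are scope islands: a quantifier cannot QR out of a relative clause to take scope in the matrix clause.
So *every lemma* cannot raise high enough to outscope *a few novelists*; only the surface ordering *a few novelists* > *every lemma* is available.

No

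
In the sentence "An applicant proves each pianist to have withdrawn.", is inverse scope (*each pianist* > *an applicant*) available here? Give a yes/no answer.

The ECM infinitive is scope-transparent — *each pianist* is free to raise above *an applicant*.
Since no island is crossed, the inverse ordering is licensed alongside surface scope.

Yes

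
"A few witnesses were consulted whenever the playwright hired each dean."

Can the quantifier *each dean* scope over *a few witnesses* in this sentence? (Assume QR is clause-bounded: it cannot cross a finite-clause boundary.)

Structurally, *each dean* is inside the adjunct clause *whenever the playwright hired each dean*.
Scope out of an adjunct clause is unavailable: QR respects the adjunct-island constraint.
There is no licit LF on which *each dean* c-commands *a few witnesses*.

No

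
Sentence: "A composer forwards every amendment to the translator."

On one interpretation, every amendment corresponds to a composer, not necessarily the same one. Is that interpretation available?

That reading corresponds to *every amendment* > *a composer*.
*every amendment* is the matrix object and *a composer* the matrix subject; the two are clausemates.
QR within a single clause is free, so the lower quantifier may take scope over the higher one.

Yes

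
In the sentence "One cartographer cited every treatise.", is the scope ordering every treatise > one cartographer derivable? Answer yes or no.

Yes

*every treatise* is the matrix object and *one cartographer* the matrix subject; the two are clausemates.
QR within a single clause is free, so the lower quantifier may take scope over the higher one.
The sentence is scopally ambiguous between *one cartographer* > *every treatise* and *every treatise* > *one cartographer*.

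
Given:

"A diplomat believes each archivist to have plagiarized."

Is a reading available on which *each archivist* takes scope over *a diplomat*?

This is an ECM construction: *each archivist* is the infinitival subject, Case-marked by the matrix verb, and the infinitive is transparent for QR.
Nothing blocks QR of the lower DP to a position above the higher one, so inverse scope is available.

Yes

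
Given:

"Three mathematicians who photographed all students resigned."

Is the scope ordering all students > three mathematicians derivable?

No

The target quantifier *all students* is part of the relative clause *who photographed all students*.
QR out of a relative clause is ruled out by the relative-clause island constraint.
So *all students* cannot raise high enough to outscope *three mathematicians*; only the surface ordering *three mathematicians* > *all students* is available.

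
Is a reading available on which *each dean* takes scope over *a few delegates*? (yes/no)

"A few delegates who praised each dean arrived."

The target quantifier *each dean* is part of the relative clause *who praised each dean*.
Quantifiers inside a relative clause are trapped there; the RC boundary blocks QR.
So the wide-scope reading for *each dean* is blocked.

No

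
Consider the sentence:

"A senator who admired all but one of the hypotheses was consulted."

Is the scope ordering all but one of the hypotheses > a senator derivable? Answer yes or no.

*all but one of the hypotheses* sits inside the relative clause *who admired all but one of the hypotheses*.
The relative clause forms an island for QR, so the quantifier is confined to the head noun's restrictor.
*all but one of the hypotheses* is confined to the island and cannot take scope over *a senator*.

No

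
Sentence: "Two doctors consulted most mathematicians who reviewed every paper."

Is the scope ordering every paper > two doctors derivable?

No

*every paper* occurs within the relative clause *who reviewed every paper* modifying *most mathematicians*.
The relative clause forms an island for QR, so the quantifier is confined to the head noun's restrictor.
*every paper* > *two doctors* would require crossing that boundary, which is illicit.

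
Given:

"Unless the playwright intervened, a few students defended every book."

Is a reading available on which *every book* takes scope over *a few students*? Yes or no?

Although there is an adjunct clause, *every book* is in the main clause, not inside the adjunct.
Clause-internal QR can adjoin the lower DP above the subject, yielding the inverse reading.

Yes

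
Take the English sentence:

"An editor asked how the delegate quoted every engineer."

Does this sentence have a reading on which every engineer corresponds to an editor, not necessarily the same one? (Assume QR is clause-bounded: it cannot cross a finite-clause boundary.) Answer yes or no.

The paraphrase describes the scope ordering *every engineer* > *an editor*.
*every engineer* occurs within the embedded question *how the delegate quoted every engineer*.
Embedded questions are wh-islands: a quantifier inside an indirect question cannot QR into the matrix clause.
*every engineer* is confined to the island and cannot take scope over *an editor*.
(Only the surface reading survives: one fixed editor with respect to all the relevant engineers.)

No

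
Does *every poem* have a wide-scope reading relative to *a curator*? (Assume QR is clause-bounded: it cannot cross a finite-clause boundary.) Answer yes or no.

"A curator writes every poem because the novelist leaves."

Yes

*every poem* is a matrix argument; the adjunct is an island but the target quantifier is outside it.
QR within a single clause is free, so the lower quantifier may take scope over the higher one.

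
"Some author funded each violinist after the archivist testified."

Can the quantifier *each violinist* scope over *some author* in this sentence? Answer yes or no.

Yes

Neither queried DP is inside the adjunct, so the adjunct-island constraint does not apply.
With no island boundary between them, the object can take inverse scope over the subject via ordinary QR within the clause.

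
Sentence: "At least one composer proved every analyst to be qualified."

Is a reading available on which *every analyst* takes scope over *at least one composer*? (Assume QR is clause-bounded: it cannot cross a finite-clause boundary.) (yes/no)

*every analyst* is the subject of an ECM infinitive — the infinitival complement of an ECM verb is not a scope island, so *every analyst* can raise into the matrix clause.
With no island boundary between them, the object can take inverse scope over the subject via ordinary QR within the clause.

Yes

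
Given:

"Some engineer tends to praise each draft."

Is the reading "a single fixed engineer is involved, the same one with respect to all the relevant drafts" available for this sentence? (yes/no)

Yes

The paraphrase describes the scope ordering *some engineer* > *each draft*.
That is the surface-scope ordering, which is always one of the available readings — island constraints only ever restrict inverse scope.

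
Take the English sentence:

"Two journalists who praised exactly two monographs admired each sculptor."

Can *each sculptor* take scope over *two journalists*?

Yes

*each sculptor* is a matrix argument; only *two journalists* is modified by the relative clause *who praised exactly two monographs*, so the RC island is irrelevant to the target quantifier.
Nothing blocks QR of the lower DP to a position above the higher one, so inverse scope is available.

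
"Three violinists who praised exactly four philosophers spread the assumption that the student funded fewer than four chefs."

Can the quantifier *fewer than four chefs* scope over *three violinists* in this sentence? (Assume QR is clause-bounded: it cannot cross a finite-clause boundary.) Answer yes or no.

The DP *fewer than four chefs* is contained in the complex NP *the assumption that the student funded fewer than four chefs*.
A that-clause complement to a noun is an island; QR cannot cross the NP boundary.
So the wide-scope reading for *fewer than four chefs* is blocked.

No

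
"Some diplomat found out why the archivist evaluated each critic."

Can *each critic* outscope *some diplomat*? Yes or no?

Structurally, *each critic* is inside the embedded question *why the archivist evaluated each critic*.
Embedded questions are wh-islands: a quantifier inside an indirect question cannot QR into the matrix clause.
So *each critic* cannot raise high enough to outscope *some diplomat*; only the surface ordering *some diplomat* > *each critic* is available.
(Only the surface reading survives: one fixed diplomat with respect to all the relevant critics.)

No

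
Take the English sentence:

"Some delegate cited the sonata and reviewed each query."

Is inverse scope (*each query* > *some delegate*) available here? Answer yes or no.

*each query* sits inside one conjunct of the coordinate structure (*reviewed each query*).
The Coordinate Structure Constraint blocks movement (including QR) out of a single conjunct.
So *each query* cannot raise to a position above *some delegate*.
(Only the surface reading survives: one fixed delegate with respect to all the relevant queries.)

No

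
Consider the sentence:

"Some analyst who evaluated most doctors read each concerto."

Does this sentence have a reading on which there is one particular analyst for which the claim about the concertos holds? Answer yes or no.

This is the *some analyst* > *each concerto* reading.
Nothing needs to raise for *some analyst* > *each concerto*, so no island constraint is at stake.

Yes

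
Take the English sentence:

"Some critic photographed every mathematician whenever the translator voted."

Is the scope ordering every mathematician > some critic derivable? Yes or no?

The adjunct clause does not contain *every mathematician*, which is the matrix object.
Clause-internal QR can adjoin the lower DP above the subject, yielding the inverse reading.

Yes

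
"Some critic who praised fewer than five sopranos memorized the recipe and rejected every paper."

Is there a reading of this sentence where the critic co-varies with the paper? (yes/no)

This is the *every paper* > *some critic* reading.
The target quantifier *every paper* is part of one conjunct of the coordinate structure (*rejected every paper*).
A quantifier cannot raise out of one conjunct of a coordination across the whole coordinate structure — the CSC applies to QR.
So *every paper* cannot raise high enough to outscope *some critic*; only the surface ordering *some critic* > *every paper* is available.
(Only the surface reading survives: one fixed critic with respect to all the relevant papers.)

No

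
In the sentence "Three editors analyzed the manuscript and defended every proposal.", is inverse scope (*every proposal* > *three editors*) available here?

No

*every proposal* is embedded in one conjunct of the coordinate structure (*defended every proposal*).
Asymmetric QR out of one conjunct violates the Coordinate Structure Constraint.
There is no licit LF on which *every proposal* c-commands *three editors*.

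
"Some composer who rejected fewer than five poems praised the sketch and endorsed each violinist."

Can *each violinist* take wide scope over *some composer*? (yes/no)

*each violinist* is embedded in one conjunct of the coordinate structure (*endorsed each violinist*).
QR out of a conjunct would have to apply non-ATB, which the CSC forbids.
So *each violinist* cannot raise high enough to outscope *some composer*; only the surface ordering *some composer* > *each violinist* is available.

No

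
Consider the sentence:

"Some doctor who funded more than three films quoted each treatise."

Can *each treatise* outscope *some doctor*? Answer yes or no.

Yes

*each treatise* sits in the matrix clause, not in the relative clause on *some doctor*.
With no island boundary between them, the object can take inverse scope over the subject via ordinary QR within the clause.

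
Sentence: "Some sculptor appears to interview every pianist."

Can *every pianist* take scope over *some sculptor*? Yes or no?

Yes

*every pianist* is inside a raising infinitive, which is transparent to QR (no CP barrier), so it behaves as a matrix argument.
Clause-internal QR can adjoin the lower DP above the subject, yielding the inverse reading.
So *every pianist* > *some sculptor* is among the available readings.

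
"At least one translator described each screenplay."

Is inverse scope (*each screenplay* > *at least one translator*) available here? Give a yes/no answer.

Yes

*each screenplay* is the matrix object and *at least one translator* the matrix subject; the two are clausemates.
With no island boundary between them, the object can take inverse scope over the subject via ordinary QR within the clause.
The sentence is scopally ambiguous between *at least one translator* > *each screenplay* and *each screenplay* > *at least one translator*.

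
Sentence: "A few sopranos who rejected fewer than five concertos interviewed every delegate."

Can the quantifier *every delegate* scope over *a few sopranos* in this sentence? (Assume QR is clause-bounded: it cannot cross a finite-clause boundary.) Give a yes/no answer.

The relative clause *who rejected fewer than five concertos* modifies *a few sopranos*, but *every delegate* is not inside that relative clause — it is an argument of the matrix verb.
No island intervenes, so both surface and inverse scope are derivable.

Yes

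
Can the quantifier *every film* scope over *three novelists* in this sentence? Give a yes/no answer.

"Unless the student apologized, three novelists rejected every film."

Yes

Although there is an adjunct clause, *every film* is in the main clause, not inside the adjunct.
QR within a single clause is free, so the lower quantifier may take scope over the higher one.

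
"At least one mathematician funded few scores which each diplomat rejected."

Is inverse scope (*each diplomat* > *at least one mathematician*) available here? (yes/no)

*each diplomat* is embedded in the relative clause *which each diplomat rejected* modifying *few scores*.
The relative clause forms an island for QR, so the quantifier is confined to the head noun's restrictor.
*each diplomat* > *at least one mathematician* would require crossing that boundary, which is illicit.
(Only the surface reading survives: one fixed mathematician with respect to all the relevant diplomats.)

No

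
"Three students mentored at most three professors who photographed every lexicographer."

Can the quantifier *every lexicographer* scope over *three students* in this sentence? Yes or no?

No

The DP *every lexicographer* is contained in the relative clause *who photographed every lexicographer* modifying *at most three professors*.
QR out of a relative clause is ruled out by the relative-clause island constraint.
*every lexicographer* is confined to the island and cannot take scope over *three students*.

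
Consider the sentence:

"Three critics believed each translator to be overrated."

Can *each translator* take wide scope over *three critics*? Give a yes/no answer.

The ECM infinitive is scope-transparent — *each translator* is free to raise above *three critics*.
Clause-internal QR can adjoin the lower DP above the subject, yielding the inverse reading.

Yes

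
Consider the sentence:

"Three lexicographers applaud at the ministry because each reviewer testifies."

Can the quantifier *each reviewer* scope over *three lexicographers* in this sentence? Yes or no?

The DP *each reviewer* is contained in the adjunct clause *because each reviewer testifies*.
Adjunct clauses are scope islands: a quantifier inside an adjunct cannot raise into the matrix clause.
There is no licit LF on which *each reviewer* c-commands *three lexicographers*.

No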